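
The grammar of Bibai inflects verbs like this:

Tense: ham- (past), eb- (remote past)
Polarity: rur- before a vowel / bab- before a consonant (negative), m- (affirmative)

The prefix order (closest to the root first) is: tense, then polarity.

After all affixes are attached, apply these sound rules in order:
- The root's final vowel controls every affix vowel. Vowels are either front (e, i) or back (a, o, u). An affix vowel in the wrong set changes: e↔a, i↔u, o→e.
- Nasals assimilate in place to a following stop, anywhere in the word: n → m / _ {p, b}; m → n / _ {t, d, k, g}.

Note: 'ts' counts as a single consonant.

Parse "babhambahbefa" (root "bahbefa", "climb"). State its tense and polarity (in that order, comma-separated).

past, negative

Segment: bab-ham-bahbefa.
tense: ham- → past.
polarity: rur/bab- → negative.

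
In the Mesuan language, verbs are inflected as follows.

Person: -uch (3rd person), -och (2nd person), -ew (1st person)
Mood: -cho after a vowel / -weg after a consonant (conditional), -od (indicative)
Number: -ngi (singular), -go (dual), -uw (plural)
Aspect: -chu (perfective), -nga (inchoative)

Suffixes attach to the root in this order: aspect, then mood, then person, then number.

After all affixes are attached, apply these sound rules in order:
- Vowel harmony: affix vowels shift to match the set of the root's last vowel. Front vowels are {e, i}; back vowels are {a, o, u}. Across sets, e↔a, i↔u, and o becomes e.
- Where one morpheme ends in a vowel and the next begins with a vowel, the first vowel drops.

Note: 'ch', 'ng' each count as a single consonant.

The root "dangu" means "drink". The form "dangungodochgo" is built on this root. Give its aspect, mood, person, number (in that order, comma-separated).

inchoative, indicative, 2nd person, dual

Segment: dangu-nga-od-och-go.
aspect: -nga → inchoative.
mood: -od → indicative.
person: -och → 2nd person.
number: -go → dual.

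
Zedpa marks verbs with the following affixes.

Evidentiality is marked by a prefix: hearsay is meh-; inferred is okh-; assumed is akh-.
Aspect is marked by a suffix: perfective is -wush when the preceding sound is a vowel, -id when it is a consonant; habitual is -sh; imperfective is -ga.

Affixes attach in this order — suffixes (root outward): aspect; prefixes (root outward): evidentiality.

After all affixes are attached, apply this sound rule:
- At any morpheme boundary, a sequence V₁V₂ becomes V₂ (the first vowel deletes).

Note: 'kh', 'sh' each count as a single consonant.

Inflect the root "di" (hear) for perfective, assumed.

Attach evidentiality assumed akh- → akhdi.
Attach aspect perfective -wush (after vowel 'i') → akhdiwush.
Vowel deletion: no change.

akhdiwush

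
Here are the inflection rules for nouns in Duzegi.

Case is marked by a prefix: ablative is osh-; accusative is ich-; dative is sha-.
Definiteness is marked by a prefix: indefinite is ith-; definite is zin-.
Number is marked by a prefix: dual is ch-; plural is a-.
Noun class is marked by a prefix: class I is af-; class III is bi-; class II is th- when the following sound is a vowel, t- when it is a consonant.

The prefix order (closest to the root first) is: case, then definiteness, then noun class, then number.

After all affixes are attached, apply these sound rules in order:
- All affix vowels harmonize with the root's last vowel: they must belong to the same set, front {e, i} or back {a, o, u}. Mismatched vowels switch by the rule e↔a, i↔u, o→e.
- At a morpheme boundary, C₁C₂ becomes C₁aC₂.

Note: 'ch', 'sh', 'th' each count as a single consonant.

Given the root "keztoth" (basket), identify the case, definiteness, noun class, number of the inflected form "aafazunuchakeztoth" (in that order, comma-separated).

Segment: a-af-zin-ich-keztoth.
case: ich- → accusative.
definiteness: zin- → definite.
noun class: af- → class I.
number: a- → plural.

accusative, definite, class I, plural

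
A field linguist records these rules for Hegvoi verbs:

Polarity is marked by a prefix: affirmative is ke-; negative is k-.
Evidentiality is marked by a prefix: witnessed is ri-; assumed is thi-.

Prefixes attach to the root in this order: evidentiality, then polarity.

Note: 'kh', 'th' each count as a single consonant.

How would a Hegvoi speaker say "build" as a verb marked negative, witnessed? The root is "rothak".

krirothak

Attach evidentiality witnessed ri- → rirothak.
Attach polarity negative k- → krirothak.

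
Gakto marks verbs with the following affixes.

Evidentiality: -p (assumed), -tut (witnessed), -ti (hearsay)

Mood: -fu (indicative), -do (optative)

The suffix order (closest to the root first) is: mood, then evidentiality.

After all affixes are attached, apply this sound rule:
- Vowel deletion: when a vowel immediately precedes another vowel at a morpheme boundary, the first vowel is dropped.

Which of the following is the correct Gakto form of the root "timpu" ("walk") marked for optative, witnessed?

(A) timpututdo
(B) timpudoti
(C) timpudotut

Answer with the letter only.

Attach mood optative -do → timpudo.
Attach evidentiality witnessed -tut → timpudotut.
Vowel deletion: no change.
So the correct form is timpudotut, option (C).
(B) timpudoti is wrong: it uses hearsay instead of witnessed for evidentiality.
(A) timpututdo is wrong: it has the affixes in the wrong order.

C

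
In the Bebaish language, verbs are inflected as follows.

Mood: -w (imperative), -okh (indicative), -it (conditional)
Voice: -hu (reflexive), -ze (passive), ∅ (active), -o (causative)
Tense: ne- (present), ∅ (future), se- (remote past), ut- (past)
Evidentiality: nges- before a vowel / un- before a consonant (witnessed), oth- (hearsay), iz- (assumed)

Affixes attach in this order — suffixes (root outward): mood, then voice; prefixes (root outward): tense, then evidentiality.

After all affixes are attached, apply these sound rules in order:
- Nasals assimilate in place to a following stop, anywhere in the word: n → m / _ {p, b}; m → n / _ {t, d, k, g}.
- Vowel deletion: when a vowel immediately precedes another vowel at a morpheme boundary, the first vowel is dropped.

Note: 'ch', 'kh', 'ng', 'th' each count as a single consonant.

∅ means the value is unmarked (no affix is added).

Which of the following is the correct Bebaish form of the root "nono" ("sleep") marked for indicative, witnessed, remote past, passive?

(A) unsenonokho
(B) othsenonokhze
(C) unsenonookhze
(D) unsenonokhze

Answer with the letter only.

D

Attach tense remote past se- → senono.
Attach mood indicative -okh → senonookh.
Attach voice passive -ze → senonookhze.
Attach evidentiality witnessed un- (before consonant 's') → unsenonookhze.
Nasal assimilation: no change.
Apply vowel deletion: unsenonookhze → unsenonokhze.
So the correct form is unsenonokhze, option (D).
(B) othsenonokhze is wrong: it uses hearsay instead of witnessed for evidentiality.
(A) unsenonokho is wrong: it uses causative instead of passive for voice.
(C) unsenonookhze is wrong: it fails to apply the sound rule(s).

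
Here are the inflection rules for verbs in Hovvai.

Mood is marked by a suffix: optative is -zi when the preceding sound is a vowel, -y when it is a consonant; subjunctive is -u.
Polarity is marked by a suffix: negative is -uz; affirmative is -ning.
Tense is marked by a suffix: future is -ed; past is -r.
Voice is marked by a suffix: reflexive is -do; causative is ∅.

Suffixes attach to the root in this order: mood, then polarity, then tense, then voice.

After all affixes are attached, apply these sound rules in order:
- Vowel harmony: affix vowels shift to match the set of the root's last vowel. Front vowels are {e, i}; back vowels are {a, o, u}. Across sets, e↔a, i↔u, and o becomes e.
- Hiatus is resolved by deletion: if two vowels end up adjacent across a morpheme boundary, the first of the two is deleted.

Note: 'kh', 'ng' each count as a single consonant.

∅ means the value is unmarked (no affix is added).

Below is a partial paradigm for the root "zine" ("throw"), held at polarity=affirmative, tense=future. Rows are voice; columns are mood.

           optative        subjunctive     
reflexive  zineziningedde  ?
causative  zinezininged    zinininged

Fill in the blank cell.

zininingedde

Attach mood subjunctive -u → zineu.
Attach polarity affirmative -ning → zineuning.
Attach tense future -ed → zineuninged.
Attach voice reflexive -do → zineuningeddo.
Apply vowel harmony: zineuningeddo → zineiningedde.
Apply vowel deletion: zineiningedde → zininingedde.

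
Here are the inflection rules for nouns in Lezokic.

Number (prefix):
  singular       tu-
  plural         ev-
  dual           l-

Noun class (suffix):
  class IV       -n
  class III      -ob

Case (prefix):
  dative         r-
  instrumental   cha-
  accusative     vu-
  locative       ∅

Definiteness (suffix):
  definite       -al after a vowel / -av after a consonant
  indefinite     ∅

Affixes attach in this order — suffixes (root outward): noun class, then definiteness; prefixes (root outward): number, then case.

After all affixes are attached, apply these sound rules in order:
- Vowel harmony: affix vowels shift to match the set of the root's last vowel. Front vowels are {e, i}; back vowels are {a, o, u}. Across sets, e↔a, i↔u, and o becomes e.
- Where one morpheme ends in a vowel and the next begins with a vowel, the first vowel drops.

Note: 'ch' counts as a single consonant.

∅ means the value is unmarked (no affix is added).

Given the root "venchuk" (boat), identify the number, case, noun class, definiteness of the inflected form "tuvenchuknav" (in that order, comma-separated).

Segment: tu-venchuk-n-av.
number: tu- → singular.
case: ∅ → locative.
noun class: -n → class IV.
definiteness: -al/av → definite.

singular, locative, class IV, definite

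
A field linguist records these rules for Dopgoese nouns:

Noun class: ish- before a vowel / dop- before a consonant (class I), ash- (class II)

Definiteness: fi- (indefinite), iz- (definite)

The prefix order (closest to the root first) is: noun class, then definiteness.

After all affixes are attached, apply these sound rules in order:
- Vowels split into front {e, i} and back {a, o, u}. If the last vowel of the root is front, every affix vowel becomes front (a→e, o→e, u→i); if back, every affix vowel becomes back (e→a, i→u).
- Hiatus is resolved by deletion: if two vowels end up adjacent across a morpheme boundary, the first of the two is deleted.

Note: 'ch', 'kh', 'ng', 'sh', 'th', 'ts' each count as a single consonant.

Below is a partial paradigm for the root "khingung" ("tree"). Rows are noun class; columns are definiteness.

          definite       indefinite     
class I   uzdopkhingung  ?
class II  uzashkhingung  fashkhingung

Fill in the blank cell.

Attach noun class class I dop- (before consonant 'kh') → dopkhingung.
Attach definiteness indefinite fi- → fidopkhingung.
Apply vowel harmony: fidopkhingung → fudopkhingung.
Vowel deletion: no change.

fudopkhingung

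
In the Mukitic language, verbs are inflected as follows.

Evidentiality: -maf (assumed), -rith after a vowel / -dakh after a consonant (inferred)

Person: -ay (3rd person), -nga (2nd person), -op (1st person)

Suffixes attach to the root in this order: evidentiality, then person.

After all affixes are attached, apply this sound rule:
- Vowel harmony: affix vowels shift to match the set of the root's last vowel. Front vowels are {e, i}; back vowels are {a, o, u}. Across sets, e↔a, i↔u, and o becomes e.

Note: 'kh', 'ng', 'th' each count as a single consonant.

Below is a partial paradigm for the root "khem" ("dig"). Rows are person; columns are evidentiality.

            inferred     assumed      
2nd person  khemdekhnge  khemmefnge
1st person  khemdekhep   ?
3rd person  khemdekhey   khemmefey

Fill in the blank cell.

khemmefep

Attach evidentiality assumed -maf → khemmaf.
Attach person 1st person -op → khemmafop.
Apply vowel harmony: khemmafop → khemmefep.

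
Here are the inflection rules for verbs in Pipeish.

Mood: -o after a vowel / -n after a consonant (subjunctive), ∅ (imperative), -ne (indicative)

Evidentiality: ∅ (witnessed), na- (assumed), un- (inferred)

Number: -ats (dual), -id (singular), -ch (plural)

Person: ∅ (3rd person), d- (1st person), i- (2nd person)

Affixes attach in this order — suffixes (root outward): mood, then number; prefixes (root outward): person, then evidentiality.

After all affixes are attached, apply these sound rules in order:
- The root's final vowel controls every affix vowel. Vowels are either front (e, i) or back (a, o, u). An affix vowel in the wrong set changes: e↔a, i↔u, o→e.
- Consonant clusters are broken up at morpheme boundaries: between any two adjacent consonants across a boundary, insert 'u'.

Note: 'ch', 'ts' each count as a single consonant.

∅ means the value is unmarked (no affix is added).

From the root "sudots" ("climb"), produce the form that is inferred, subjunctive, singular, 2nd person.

unusudotsunud

Attach person 2nd person i- → isudots.
Attach mood subjunctive -n (after consonant 'ts') → isudotsn.
Attach number singular -id → isudotsnid.
Attach evidentiality inferred un- → unisudotsnid.
Apply vowel harmony: unisudotsnid → unusudotsnud.
Apply epenthesis: unusudotsnud → unusudotsunud.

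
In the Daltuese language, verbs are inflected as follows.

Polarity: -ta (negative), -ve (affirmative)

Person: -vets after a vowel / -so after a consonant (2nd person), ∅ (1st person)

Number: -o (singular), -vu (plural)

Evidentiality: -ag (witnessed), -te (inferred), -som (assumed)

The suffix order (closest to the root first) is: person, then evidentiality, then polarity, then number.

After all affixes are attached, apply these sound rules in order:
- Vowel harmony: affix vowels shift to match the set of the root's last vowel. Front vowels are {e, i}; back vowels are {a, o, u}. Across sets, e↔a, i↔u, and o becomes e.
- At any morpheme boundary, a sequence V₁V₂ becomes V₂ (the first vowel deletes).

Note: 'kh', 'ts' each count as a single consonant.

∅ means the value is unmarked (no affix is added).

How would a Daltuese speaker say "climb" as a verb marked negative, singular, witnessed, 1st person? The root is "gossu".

person = 1st person: zero marking, form stays gossu.
Attach evidentiality witnessed -ag → gossuag.
Attach polarity negative -ta → gossuagta.
Attach number singular -o → gossuagtao.
Vowel harmony: no change.
Apply vowel deletion: gossuagtao → gossagto.

gossagto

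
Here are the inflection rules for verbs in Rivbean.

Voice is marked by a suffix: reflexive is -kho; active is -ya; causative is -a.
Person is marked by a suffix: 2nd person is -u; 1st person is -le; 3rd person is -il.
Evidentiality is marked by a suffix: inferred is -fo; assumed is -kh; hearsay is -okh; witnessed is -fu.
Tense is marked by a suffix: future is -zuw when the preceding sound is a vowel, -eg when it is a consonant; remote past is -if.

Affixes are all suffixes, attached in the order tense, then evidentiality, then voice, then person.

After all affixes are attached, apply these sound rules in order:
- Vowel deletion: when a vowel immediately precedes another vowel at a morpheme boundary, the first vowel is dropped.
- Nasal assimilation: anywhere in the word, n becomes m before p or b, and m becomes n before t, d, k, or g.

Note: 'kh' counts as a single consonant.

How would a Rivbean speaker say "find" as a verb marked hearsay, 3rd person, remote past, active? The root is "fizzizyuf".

fizzizyufifokhyil

Attach tense remote past -if → fizzizyufif.
Attach evidentiality hearsay -okh → fizzizyufifokh.
Attach voice active -ya → fizzizyufifokhya.
Attach person 3rd person -il → fizzizyufifokhyail.
Apply vowel deletion: fizzizyufifokhyail → fizzizyufifokhyil.
Nasal assimilation: no change.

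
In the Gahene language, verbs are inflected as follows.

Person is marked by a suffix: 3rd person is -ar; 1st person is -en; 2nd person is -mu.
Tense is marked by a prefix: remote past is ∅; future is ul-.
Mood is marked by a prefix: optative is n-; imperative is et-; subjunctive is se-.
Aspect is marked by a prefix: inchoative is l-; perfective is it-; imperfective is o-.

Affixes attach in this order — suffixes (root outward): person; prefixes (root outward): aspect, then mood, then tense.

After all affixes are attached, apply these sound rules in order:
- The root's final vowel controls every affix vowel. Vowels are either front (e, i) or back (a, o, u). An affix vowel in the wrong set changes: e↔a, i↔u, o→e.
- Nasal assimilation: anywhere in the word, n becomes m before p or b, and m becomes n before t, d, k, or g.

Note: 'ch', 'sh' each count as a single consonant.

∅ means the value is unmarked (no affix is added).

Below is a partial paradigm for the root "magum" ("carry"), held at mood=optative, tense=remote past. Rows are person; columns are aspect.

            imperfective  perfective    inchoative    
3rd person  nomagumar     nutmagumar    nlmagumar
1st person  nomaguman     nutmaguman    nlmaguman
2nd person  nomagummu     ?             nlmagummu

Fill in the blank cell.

nutmagummu

Attach aspect perfective it- → itmagum.
Attach mood optative n- → nitmagum.
Attach person 2nd person -mu → nitmagummu.
tense = remote past: zero marking, form stays nitmagummu.
Apply vowel harmony: nitmagummu → nutmagummu.
Nasal assimilation: no change.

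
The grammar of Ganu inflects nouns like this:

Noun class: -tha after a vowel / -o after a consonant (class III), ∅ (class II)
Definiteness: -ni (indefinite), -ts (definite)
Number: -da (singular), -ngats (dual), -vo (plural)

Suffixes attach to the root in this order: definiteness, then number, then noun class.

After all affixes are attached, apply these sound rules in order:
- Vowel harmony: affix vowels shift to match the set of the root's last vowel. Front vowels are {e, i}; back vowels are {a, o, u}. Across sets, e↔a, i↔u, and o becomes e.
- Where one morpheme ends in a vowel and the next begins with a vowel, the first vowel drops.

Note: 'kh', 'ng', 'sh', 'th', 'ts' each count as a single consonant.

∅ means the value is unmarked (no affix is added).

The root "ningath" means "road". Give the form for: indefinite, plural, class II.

Attach definiteness indefinite -ni → ningathni.
Attach number plural -vo → ningathnivo.
noun class = class II: zero marking, form stays ningathnivo.
Apply vowel harmony: ningathnivo → ningathnuvo.
Vowel deletion: no change.

ningathnuvo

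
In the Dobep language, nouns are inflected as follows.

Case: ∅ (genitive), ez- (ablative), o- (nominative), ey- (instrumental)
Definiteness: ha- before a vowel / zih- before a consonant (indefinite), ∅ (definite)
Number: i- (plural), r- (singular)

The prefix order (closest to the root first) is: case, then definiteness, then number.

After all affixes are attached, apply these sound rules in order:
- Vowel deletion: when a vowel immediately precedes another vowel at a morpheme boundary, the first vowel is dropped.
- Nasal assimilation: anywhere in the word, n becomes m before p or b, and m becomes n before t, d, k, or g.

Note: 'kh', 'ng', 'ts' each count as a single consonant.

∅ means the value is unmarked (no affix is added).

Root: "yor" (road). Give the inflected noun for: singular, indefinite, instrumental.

Attach case instrumental ey- → eyyor.
Attach definiteness indefinite ha- (before vowel 'e') → haeyyor.
Attach number singular r- → rhaeyyor.
Apply vowel deletion: rhaeyyor → rheyyor.
Nasal assimilation: no change.

rheyyor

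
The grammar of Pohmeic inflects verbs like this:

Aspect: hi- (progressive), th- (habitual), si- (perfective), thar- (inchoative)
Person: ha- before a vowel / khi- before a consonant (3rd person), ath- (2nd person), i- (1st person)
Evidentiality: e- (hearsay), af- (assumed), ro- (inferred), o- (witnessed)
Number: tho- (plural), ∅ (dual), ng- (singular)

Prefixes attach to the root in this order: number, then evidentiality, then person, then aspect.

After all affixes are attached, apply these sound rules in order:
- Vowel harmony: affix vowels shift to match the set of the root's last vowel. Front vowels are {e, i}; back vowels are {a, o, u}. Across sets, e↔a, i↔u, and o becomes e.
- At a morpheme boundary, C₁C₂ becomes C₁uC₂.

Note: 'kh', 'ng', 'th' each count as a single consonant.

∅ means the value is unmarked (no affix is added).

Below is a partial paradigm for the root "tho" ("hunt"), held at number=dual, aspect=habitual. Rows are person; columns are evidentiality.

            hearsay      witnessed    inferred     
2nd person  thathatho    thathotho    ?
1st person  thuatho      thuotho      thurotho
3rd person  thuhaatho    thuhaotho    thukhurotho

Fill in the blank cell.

thathurotho

number = dual: zero marking, form stays tho.
Attach evidentiality inferred ro- → rotho.
Attach person 2nd person ath- → athrotho.
Attach aspect habitual th- → thathrotho.
Vowel harmony: no change.
Apply epenthesis: thathrotho → thathurotho.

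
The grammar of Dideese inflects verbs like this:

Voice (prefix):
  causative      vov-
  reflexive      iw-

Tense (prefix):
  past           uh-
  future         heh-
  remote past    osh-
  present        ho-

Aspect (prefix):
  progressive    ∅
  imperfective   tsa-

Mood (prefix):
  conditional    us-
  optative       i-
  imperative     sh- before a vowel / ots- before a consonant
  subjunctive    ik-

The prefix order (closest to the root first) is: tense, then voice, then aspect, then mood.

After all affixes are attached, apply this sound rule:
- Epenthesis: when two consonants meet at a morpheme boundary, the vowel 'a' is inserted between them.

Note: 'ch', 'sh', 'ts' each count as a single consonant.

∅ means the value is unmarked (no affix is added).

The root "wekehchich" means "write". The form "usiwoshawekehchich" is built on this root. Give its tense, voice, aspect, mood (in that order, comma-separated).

remote past, reflexive, progressive, conditional

Segment: us-iw-osh-wekehchich.
tense: osh- → remote past.
voice: iw- → reflexive.
aspect: ∅ → progressive.
mood: us- → conditional.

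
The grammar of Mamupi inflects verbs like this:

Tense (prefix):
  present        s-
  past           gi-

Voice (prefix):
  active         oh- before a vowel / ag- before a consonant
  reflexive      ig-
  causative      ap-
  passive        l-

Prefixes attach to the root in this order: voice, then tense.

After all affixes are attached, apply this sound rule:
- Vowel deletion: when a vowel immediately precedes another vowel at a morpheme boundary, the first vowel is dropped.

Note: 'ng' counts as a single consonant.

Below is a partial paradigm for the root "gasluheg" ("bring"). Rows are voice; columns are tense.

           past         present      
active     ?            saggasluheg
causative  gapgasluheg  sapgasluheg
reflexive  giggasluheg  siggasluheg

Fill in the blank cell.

Attach voice active ag- (before consonant 'g') → aggasluheg.
Attach tense past gi- → giaggasluheg.
Apply vowel deletion: giaggasluheg → gaggasluheg.

gaggasluheg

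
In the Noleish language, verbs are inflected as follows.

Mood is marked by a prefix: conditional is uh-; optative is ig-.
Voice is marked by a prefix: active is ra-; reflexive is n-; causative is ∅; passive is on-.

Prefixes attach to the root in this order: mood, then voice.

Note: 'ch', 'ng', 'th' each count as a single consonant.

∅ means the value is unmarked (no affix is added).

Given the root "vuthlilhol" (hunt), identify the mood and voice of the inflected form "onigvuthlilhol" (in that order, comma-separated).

optative, passive

Segment: on-ig-vuthlilhol.
mood: ig- → optative.
voice: on- → passive.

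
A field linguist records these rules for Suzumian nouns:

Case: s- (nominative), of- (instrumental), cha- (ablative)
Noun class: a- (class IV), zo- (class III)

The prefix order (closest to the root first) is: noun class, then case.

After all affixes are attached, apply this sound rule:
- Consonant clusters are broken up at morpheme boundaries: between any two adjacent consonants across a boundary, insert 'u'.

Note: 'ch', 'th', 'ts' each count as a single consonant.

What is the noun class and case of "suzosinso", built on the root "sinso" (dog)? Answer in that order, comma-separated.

class III, nominative

Segment: s-zo-sinso.
noun class: zo- → class III.
case: s- → nominative.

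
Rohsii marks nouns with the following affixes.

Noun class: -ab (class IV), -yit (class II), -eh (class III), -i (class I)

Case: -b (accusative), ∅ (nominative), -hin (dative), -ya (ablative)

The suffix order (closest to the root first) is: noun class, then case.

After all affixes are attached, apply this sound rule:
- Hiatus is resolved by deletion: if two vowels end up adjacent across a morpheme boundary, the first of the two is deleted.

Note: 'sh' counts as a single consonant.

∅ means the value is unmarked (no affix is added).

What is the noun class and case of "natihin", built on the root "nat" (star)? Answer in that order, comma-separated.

Segment: nat-i-hin.
noun class: -i → class I.
case: -hin → dative.

class I, dative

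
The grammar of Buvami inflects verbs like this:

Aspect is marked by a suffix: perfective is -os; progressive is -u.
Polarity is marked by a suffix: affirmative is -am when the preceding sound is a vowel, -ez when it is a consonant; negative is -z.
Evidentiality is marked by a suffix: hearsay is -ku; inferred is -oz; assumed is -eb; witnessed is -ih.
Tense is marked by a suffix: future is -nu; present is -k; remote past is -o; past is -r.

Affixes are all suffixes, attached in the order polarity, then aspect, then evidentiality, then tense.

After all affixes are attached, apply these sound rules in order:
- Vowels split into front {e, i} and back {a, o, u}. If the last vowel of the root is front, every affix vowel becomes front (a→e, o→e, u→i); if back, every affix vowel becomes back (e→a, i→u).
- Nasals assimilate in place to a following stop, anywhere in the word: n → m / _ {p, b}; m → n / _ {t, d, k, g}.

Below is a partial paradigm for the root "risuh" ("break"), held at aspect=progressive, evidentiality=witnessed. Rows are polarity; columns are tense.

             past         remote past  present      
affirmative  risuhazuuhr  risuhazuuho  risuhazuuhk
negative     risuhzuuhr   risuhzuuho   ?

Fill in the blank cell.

risuhzuuhk

Attach polarity negative -z → risuhz.
Attach aspect progressive -u → risuhzu.
Attach evidentiality witnessed -ih → risuhzuih.
Attach tense present -k → risuhzuihk.
Apply vowel harmony: risuhzuihk → risuhzuuhk.
Nasal assimilation: no change.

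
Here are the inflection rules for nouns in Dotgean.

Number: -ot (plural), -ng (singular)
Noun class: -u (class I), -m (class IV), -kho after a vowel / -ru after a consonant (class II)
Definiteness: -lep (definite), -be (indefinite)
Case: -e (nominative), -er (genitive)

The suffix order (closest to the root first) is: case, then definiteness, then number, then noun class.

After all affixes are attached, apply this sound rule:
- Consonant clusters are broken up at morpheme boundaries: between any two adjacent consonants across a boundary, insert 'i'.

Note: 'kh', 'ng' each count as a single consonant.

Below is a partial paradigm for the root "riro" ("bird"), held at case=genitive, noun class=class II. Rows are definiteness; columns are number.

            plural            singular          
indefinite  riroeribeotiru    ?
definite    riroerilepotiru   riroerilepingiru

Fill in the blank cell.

riroeribengiru

Attach case genitive -er → riroer.
Attach definiteness indefinite -be → riroerbe.
Attach number singular -ng → riroerbeng.
Attach noun class class II -ru (after consonant 'ng') → riroerbengru.
Apply epenthesis: riroerbengru → riroeribengiru.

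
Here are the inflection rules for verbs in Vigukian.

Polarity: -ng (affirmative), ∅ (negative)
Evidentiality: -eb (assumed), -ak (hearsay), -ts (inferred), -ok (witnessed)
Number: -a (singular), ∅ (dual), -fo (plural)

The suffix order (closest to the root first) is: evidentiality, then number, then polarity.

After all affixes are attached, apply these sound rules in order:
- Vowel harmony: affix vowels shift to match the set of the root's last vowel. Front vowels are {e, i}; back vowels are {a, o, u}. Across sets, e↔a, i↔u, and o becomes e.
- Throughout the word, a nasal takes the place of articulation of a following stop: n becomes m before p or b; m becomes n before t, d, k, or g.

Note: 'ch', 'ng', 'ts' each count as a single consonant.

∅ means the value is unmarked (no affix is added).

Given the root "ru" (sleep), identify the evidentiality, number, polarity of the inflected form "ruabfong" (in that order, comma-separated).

assumed, plural, affirmative

Segment: ru-eb-fo-ng.
evidentiality: -eb → assumed.
number: -fo → plural.
polarity: -ng → affirmative.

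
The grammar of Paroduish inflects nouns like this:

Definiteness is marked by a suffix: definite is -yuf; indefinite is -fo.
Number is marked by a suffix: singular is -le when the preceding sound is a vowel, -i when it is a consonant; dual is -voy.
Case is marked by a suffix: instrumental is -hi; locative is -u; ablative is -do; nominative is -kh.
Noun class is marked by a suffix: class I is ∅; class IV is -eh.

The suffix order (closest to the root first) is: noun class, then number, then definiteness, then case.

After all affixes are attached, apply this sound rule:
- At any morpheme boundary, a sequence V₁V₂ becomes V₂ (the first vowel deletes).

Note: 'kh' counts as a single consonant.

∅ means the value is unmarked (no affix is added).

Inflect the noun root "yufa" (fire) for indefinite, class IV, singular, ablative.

Attach noun class class IV -eh → yufaeh.
Attach number singular -i (after consonant 'h') → yufaehi.
Attach definiteness indefinite -fo → yufaehifo.
Attach case ablative -do → yufaehifodo.
Apply vowel deletion: yufaehifodo → yufehifodo.

yufehifodo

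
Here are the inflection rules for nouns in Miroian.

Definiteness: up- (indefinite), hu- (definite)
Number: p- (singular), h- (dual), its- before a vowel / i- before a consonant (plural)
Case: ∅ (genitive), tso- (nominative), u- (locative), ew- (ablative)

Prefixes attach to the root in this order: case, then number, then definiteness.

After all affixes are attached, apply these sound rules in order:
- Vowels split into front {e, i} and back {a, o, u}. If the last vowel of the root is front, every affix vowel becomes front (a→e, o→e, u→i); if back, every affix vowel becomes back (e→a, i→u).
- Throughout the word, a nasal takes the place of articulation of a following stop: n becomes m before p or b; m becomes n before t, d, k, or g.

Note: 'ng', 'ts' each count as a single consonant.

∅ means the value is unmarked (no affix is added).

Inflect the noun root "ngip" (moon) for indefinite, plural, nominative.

Attach case nominative tso- → tsongip.
Attach number plural i- (before consonant 'ts') → itsongip.
Attach definiteness indefinite up- → upitsongip.
Apply vowel harmony: upitsongip → ipitsengip.
Nasal assimilation: no change.

ipitsengip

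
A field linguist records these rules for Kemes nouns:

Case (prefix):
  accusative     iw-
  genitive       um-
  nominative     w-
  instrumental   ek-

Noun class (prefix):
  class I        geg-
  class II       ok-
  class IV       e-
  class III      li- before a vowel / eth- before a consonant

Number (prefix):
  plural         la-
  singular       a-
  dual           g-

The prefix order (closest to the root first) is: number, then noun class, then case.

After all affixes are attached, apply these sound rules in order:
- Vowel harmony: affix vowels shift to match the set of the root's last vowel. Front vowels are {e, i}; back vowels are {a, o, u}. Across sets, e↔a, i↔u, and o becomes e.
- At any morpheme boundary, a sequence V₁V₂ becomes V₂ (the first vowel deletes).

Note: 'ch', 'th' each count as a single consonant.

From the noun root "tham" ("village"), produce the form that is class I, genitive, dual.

Attach number dual g- → gtham.
Attach noun class class I geg- → geggtham.
Attach case genitive um- → umgeggtham.
Apply vowel harmony: umgeggtham → umgaggtham.
Vowel deletion: no change.

umgaggtham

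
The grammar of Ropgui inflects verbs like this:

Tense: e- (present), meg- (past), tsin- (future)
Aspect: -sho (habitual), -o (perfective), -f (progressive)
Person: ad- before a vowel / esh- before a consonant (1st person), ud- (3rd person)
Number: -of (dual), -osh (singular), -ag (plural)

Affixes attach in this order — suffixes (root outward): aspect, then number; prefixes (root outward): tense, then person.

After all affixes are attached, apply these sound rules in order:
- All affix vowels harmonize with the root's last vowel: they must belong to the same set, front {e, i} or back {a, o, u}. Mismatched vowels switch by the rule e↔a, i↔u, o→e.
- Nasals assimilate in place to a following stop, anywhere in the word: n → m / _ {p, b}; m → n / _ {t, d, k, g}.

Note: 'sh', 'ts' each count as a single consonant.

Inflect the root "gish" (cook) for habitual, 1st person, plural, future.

eshtsingishsheeg

Attach tense future tsin- → tsingish.
Attach person 1st person esh- (before consonant 'ts') → eshtsingish.
Attach aspect habitual -sho → eshtsingishsho.
Attach number plural -ag → eshtsingishshoag.
Apply vowel harmony: eshtsingishshoag → eshtsingishsheeg.
Nasal assimilation: no change.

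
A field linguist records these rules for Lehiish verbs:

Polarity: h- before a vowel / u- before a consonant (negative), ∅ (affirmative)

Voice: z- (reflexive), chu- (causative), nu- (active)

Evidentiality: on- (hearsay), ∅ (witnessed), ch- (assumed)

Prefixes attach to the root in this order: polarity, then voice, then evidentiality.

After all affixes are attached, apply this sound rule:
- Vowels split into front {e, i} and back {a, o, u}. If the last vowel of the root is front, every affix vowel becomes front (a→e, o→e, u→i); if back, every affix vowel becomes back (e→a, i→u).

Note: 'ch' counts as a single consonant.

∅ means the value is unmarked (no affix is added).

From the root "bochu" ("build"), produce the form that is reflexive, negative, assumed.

Attach polarity negative u- (before consonant 'b') → ubochu.
Attach voice reflexive z- → zubochu.
Attach evidentiality assumed ch- → chzubochu.
Vowel harmony: no change.

chzubochu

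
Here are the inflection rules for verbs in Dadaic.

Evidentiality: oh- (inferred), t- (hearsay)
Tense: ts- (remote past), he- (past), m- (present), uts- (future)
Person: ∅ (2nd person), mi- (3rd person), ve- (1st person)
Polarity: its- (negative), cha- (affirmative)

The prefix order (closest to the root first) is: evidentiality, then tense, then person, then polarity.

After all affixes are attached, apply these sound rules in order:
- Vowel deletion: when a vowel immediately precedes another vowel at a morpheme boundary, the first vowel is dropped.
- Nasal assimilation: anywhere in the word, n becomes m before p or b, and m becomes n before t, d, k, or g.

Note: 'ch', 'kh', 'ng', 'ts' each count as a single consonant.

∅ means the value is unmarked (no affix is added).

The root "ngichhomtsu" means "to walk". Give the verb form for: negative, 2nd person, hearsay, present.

Attach evidentiality hearsay t- → tngichhomtsu.
Attach tense present m- → mtngichhomtsu.
person = 2nd person: zero marking, form stays mtngichhomtsu.
Attach polarity negative its- → itsmtngichhomtsu.
Vowel deletion: no change.
Apply nasal assimilation: itsmtngichhomtsu → itsntngichhomtsu.

itsntngichhomtsu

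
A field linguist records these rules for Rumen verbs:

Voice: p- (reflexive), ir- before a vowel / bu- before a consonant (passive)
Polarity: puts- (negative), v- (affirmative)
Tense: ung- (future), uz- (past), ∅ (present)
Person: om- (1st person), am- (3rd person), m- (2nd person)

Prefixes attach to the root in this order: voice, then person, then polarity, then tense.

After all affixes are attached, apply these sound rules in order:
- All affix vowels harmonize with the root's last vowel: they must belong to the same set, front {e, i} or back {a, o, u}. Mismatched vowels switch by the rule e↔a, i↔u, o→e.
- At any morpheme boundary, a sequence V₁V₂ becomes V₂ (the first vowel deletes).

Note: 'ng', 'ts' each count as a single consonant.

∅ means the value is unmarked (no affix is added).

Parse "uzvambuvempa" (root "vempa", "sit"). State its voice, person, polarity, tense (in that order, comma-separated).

Segment: uz-v-am-bu-vempa.
voice: ir/bu- → passive.
person: am- → 3rd person.
polarity: v- → affirmative.
tense: uz- → past.

passive, 3rd person, affirmative, past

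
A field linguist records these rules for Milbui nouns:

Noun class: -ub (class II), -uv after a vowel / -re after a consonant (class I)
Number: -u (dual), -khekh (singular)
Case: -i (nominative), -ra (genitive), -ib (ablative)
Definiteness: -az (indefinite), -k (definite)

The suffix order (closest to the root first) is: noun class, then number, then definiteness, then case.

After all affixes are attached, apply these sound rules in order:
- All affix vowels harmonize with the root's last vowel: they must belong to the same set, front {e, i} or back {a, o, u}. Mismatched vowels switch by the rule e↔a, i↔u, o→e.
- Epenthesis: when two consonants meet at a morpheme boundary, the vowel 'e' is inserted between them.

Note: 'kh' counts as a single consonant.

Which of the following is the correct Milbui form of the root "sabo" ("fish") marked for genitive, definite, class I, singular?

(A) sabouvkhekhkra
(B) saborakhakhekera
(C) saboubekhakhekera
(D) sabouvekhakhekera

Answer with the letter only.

Attach noun class class I -uv (after vowel 'o') → sabouv.
Attach number singular -khekh → sabouvkhekh.
Attach definiteness definite -k → sabouvkhekhk.
Attach case genitive -ra → sabouvkhekhkra.
Apply vowel harmony: sabouvkhekhkra → sabouvkhakhkra.
Apply epenthesis: sabouvkhakhkra → sabouvekhakhekera.
So the correct form is sabouvekhakhekera, option (D).
(B) saborakhakhekera is wrong: it has the affixes in the wrong order.
(A) sabouvkhekhkra is wrong: it fails to apply the sound rule(s).
(C) saboubekhakhekera is wrong: it uses class II instead of class I for noun class.

D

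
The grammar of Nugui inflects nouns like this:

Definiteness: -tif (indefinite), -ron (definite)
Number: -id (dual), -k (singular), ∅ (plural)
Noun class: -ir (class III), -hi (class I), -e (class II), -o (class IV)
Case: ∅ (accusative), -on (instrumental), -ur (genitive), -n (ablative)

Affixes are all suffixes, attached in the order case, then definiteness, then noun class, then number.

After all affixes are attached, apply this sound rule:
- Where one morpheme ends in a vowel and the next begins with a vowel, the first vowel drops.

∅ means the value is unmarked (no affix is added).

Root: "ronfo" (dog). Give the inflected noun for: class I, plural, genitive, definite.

Attach case genitive -ur → ronfour.
Attach definiteness definite -ron → ronfourron.
Attach noun class class I -hi → ronfourronhi.
number = plural: zero marking, form stays ronfourronhi.
Apply vowel deletion: ronfourronhi → ronfurronhi.

ronfurronhi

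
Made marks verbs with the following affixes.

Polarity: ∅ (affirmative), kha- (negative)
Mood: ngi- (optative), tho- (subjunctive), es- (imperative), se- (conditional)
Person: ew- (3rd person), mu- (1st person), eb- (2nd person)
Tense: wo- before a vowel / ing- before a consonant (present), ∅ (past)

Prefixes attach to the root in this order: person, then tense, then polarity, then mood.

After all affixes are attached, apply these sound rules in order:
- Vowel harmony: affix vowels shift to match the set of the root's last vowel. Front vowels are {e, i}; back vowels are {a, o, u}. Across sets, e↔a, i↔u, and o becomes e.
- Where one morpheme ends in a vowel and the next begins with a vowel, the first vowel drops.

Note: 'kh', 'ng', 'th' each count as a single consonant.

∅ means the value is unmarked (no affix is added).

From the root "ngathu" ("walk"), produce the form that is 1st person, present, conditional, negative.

Attach person 1st person mu- → mungathu.
Attach tense present ing- (before consonant 'm') → ingmungathu.
Attach polarity negative kha- → khaingmungathu.
Attach mood conditional se- → sekhaingmungathu.
Apply vowel harmony: sekhaingmungathu → sakhaungmungathu.
Apply vowel deletion: sakhaungmungathu → sakhungmungathu.

sakhungmungathu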